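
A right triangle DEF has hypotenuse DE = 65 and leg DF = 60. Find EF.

By the Pythagorean theorem: EF^2 = DE^2 - DF^2
EF^2 = 65^2 - 60^2 = 4225 - 3600 = 625
EF = sqrt(625) = 25

25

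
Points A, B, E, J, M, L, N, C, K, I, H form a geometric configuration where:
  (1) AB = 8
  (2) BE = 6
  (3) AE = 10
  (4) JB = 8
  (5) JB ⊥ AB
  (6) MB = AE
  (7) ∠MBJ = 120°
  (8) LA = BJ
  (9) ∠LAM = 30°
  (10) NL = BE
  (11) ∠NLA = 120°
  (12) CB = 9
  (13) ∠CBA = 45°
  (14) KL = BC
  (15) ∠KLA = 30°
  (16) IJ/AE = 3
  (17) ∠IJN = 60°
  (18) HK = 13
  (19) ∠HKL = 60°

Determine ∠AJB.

Step 1: By the law of cosines on triangle JBA: JA² = 8² + 8² − 2·8·8·cos(90°) = 128, so JA = 8·√2.
Step 2: By the inverse law of cosines on triangle AJB: cos(∠AJB) = ((8·√2)² + 8² − 8²) / (2·8·√2·8) = 128/181.02 = 0.7071, so ∠AJB = 45°.

Therefore, the measure of angle ∠AJB = 45°.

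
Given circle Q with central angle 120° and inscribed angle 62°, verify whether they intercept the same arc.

By the inscribed angle theorem, the inscribed angle for a central angle of 120° should be 120° / 2 = 60°.
The given inscribed angle is 62°, which does not equal 60°.
Therefore, no, they do not correspond to the same arc.

No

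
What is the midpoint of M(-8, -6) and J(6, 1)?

The midpoint is the average of the coordinates:
x: (-8 + 6)/2 = -1
y: (-6 + 1)/2 = -5/2
Midpoint = (-1, -5/2)

(-1, -5/2)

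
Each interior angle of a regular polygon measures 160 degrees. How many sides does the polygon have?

Each interior angle of a regular n-gon is (n - 2) * 180 / n.
Setting this equal to 160:
(n - 2) * 180 / n = 160
Each exterior angle = 180 - 160 = 20 degrees.
Since exterior angles sum to 360: n = 360 / 20 = 18.

18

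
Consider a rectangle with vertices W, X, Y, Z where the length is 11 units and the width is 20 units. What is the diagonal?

A rectangle's diagonal splits it into two right triangles, with the diagonal as the hypotenuse.
By the Pythagorean theorem, d^2 = 11^2 + 20^2 = 521.
Therefore d = sqrt(521).

sqrt(521)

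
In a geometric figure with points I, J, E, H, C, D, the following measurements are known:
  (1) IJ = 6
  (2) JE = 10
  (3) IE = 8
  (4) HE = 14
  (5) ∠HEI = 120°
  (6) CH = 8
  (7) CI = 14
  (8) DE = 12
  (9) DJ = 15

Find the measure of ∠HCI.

Step 1: By the law of cosines on triangle HEI: HI² = 14² + 8² − 2·14·8·cos(120°) = 372, so HI = 2·√93.
Step 2: By the inverse law of cosines on triangle HCI: cos(∠HCI) = (8² + 14² − (2·√93)²) / (2·8·14) = -112/224 = -0.5, so ∠HCI = 120°.

Therefore, the measure of angle ∠HCI = 120°.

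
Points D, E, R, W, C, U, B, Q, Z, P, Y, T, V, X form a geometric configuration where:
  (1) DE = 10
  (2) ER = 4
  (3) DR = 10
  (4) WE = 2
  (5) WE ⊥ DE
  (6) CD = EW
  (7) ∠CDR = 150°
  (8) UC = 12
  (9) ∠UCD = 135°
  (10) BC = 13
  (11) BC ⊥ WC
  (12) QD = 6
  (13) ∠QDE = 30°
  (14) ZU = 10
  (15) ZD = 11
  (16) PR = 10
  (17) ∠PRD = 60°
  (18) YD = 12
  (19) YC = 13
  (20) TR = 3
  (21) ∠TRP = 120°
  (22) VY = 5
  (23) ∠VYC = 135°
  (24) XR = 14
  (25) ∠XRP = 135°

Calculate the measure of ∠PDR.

Step 1: By the law of cosines on triangle DRP: DP² = 10² + 10² − 2·10·10·cos(60°) = 100, so DP = 10.
Step 2: By the inverse law of cosines on triangle PDR: cos(∠PDR) = (10² + 10² − 10²) / (2·10·10) = 100/200 = 0.5, so ∠PDR = 60°.

Therefore, the measure of angle ∠PDR = 60°.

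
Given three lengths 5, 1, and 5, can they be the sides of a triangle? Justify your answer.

Sort the sides: 1, 5, 5.
It suffices to check that the sum of the two smallest exceeds the largest:
1 + 5 = 6 > 5. ✓
Yes, a valid triangle can be formed.

Yes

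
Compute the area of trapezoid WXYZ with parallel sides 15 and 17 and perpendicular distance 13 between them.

Area of a trapezoid = (base1 + base2) * height / 2
Area = (15 + 17) * 13 / 2
Area = 32 * 13 / 2
Area = 416 / 2
Area = 208

208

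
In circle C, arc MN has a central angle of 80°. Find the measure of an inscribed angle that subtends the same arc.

An inscribed angle intercepts an arc from a point on the circle, while the central angle intercepts the same arc from the center.
The inscribed angle is always half the central angle: 80° / 2 = 40°.

40°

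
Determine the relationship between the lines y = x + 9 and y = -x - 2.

Slope of line 1: m1 = 1
Slope of line 2: m2 = -1
m1 * m2 = -1, so perpendicular.

Perpendicular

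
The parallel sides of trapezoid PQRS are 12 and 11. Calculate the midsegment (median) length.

The midsegment of a trapezoid = (base1 + base2) / 2
midsegment = (12 + 11) / 2
midsegment = 23 / 2
midsegment = 23/2

23/2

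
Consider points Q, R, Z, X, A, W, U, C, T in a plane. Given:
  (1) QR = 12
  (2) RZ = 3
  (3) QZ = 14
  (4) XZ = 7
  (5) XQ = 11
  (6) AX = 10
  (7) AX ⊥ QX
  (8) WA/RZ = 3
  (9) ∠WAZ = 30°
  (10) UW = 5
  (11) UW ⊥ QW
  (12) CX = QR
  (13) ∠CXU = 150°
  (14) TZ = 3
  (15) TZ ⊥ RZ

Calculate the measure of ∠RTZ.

Step 1: By the law of cosines on triangle TZR: TR² = 3² + 3² − 2·3·3·cos(90°) = 18, so TR = 3·√2.
Step 2: By the inverse law of cosines on triangle RTZ: cos(∠RTZ) = ((3·√2)² + 3² − 3²) / (2·3·√2·3) = 18/25.46 = 0.7071, so ∠RTZ = 45°.

Therefore, the measure of angle ∠RTZ = 45°.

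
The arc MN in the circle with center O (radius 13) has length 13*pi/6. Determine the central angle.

θ = 360 × 13*pi/6 / (2π × 13) = 30° (rearranging arc length formula).

30°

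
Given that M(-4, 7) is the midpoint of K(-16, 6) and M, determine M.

Using the midpoint formula: M = ((x1 + x2)/2, (y1 + y2)/2)
We know M = (-4, 7) and K = (-16, 6)
For x: -4 = (-16 + x2)/2, so x2 = 2*-4 - -16 = 8
For y: 7 = (6 + y2)/2, so y2 = 2*7 - 6 = 8
M = (8, 8)

(8, 8)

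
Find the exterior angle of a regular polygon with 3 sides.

Each exterior angle of a regular n-gon is 360 / n.
For n = 3: 360 / 3 = 120 degrees.

120 degrees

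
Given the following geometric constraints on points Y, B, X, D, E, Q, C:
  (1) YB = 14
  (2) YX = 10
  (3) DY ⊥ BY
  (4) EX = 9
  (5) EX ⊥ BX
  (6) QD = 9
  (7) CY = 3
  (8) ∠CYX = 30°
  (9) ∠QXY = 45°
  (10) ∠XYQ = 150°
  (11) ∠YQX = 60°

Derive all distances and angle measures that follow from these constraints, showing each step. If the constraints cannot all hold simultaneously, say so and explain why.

These constraints are not satisfiable: (9), (10) and (11) are the three interior angles of triangle QXY, which must sum to 180°, but 45° + 150° + 60° = 255°. No planar figure meets all of them, so nothing further can be derived.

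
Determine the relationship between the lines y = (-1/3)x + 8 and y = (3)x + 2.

Slope of line 1: m1 = -1/3
Slope of line 2: m2 = 3
m1 * m2 = (-1/3) * (3) = -1 = -1, so the lines are perpendicular.

Perpendicular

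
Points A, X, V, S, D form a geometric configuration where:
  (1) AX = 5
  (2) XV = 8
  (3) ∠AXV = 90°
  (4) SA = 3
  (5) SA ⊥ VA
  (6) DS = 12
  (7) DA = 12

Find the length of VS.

Step 1: By the law of cosines on triangle VXA: VA² = 8² + 5² − 2·8·5·cos(90°) = 89, so VA = √89.
Step 2: By the law of cosines on triangle VAS: VS² = √89² + 3² − 2·√89·3·cos(90°) = 98, so VS = 7·√2.

Therefore, the length of VS = 7·√2.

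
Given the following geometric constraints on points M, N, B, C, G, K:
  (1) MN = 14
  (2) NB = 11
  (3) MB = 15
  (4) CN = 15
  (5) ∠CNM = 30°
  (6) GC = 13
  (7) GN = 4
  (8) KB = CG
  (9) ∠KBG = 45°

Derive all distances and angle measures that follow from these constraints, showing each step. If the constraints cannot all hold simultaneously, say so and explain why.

The constraints are consistent.

From the given relations:
  KB = CG = 13

Step 1: From MN = 14, NC = 15, and ∠MNC = 30°, by the law of cosines:
  MC² = MN² + NC² - 2·MN·NC·cos(30°) = 196 + 225 - 363.7 = 57.27
  MC ≈ 7.57

Step 2: From MB = 15, MN = 14, BN = 11, by the inverse law of cosines:
  cos(∠BMN) = (MB² + MN² - BN²) / (2·MB·MN)
  ∠BMN = 44.42°

Step 3: From NB = 11, NM = 14, BM = 15, by the inverse law of cosines:
  cos(∠BNM) = (NB² + NM² - BM²) / (2·NB·NM)
  ∠BNM = 72.62°

Step 4: From NC = 15, NG = 4, CG = 13, by the inverse law of cosines:
  cos(∠CNG) = (NC² + NG² - CG²) / (2·NC·NG)
  ∠CNG = 53.13°

Step 5: From BM = 15, BN = 11, MN = 14, by the inverse law of cosines:
  cos(∠MBN) = (BM² + BN² - MN²) / (2·BM·BN)
  ∠MBN = 62.96°

Step 6: From CG = 13, CN = 15, GN = 4, by the inverse law of cosines:
  cos(∠GCN) = (CG² + CN² - GN²) / (2·CG·CN)
  ∠GCN = 14.25°

Step 7: From GC = 13, GN = 4, CN = 15, by the inverse law of cosines:
  cos(∠CGN) = (GC² + GN² - CN²) / (2·GC·GN)
  ∠CGN = 112.62°

Step 8: From MC = 7.57, MN = 14, CN = 15, by the inverse law of cosines:
  cos(∠CMN) = (MC² + MN² - CN²) / (2·MC·MN)
  ∠CMN = 82.33°

Step 9: From CM = 7.57, CN = 15, MN = 14, by the inverse law of cosines:
  cos(∠MCN) = (CM² + CN² - MN²) / (2·CM·CN)
  ∠MCN = 67.67°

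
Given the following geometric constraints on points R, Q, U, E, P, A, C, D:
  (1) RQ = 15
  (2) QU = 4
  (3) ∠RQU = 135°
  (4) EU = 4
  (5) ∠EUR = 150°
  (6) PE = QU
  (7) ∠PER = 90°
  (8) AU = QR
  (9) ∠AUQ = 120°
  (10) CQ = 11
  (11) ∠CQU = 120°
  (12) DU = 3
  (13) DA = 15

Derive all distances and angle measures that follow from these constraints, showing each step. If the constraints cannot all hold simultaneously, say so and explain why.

The constraints are consistent.

From the given relations:
  PE = QU = 4
  AU = QR = 15

Step 1: From RQ = 15, QU = 4, and ∠RQU = 135°, by the law of cosines:
  RU² = RQ² + QU² - 2·RQ·QU·cos(135°) = 225 + 16 + 84.85 = 325.9
  RU ≈ 18.05

Step 2: From QU = 4, UA = 15, and ∠QUA = 120°, by the law of cosines:
  QA² = QU² + UA² - 2·QU·UA·cos(120°) = 16 + 225 + 60 = 301
  QA ≈ 17.35

Step 3: From UQ = 4, QC = 11, and ∠UQC = 120°, by the law of cosines:
  UC² = UQ² + QC² - 2·UQ·QC·cos(120°) = 16 + 121 + 44 = 181
  UC = √181

Step 4: From UA = 15, UD = 3, AD = 15, by the inverse law of cosines:
  cos(∠AUD) = (UA² + UD² - AD²) / (2·UA·UD)
  ∠AUD = 84.26°

Step 5: From AD = 15, AU = 15, DU = 3, by the inverse law of cosines:
  cos(∠DAU) = (AD² + AU² - DU²) / (2·AD·AU)
  ∠DAU = 11.48°

Step 6: From DA = 15, DU = 3, AU = 15, by the inverse law of cosines:
  cos(∠ADU) = (DA² + DU² - AU²) / (2·DA·DU)
  ∠ADU = 84.26°

Step 7: From RU = 18.05, UE = 4, and ∠RUE = 150°, by the law of cosines:
  RE² = RU² + UE² - 2·RU·UE·cos(150°) = 325.9 + 16 + 125.1 = 466.9
  RE ≈ 21.61

Step 8: From RQ = 15, RU = 18.05, QU = 4, by the inverse law of cosines:
  cos(∠QRU) = (RQ² + RU² - QU²) / (2·RQ·RU)
  ∠QRU = 9.01°

Step 9: From QA = 17.35, QU = 4, AU = 15, by the inverse law of cosines:
  cos(∠AQU) = (QA² + QU² - AU²) / (2·QA·QU)
  ∠AQU = 48.48°

Step 10: From UC = √181, UQ = 4, CQ = 11, by the inverse law of cosines:
  cos(∠CUQ) = (UC² + UQ² - CQ²) / (2·UC·UQ)
  ∠CUQ = 45.08°

Step 11: From UQ = 4, UR = 18.05, QR = 15, by the inverse law of cosines:
  cos(∠QUR) = (UQ² + UR² - QR²) / (2·UQ·UR)
  ∠QUR = 35.99°

Step 12: From AQ = 17.35, AU = 15, QU = 4, by the inverse law of cosines:
  cos(∠QAU) = (AQ² + AU² - QU²) / (2·AQ·AU)
  ∠QAU = 11.52°

Step 13: From CQ = 11, CU = √181, QU = 4, by the inverse law of cosines:
  cos(∠QCU) = (CQ² + CU² - QU²) / (2·CQ·CU)
  ∠QCU = 14.92°

Step 14: From RE = 21.61, EP = 4, and ∠REP = 90°, by the law of cosines:
  RP² = RE² + EP² - 2·RE·EP·cos(90°) = 466.9 + 16 - 0 = 482.9
  RP ≈ 21.98

Step 15: From RE = 21.61, RU = 18.05, EU = 4, by the inverse law of cosines:
  cos(∠ERU) = (RE² + RU² - EU²) / (2·RE·RU)
  ∠ERU = 5.31°

Step 16: From ER = 21.61, EU = 4, RU = 18.05, by the inverse law of cosines:
  cos(∠REU) = (ER² + EU² - RU²) / (2·ER·EU)
  ∠REU = 24.69°

Step 17: From RE = 21.61, RP = 21.98, EP = 4, by the inverse law of cosines:
  cos(∠ERP) = (RE² + RP² - EP²) / (2·RE·RP)
  ∠ERP = 10.49°

Step 18: From PE = 4, PR = 21.98, ER = 21.61, by the inverse law of cosines:
  cos(∠EPR) = (PE² + PR² - ER²) / (2·PE·PR)
  ∠EPR = 79.51°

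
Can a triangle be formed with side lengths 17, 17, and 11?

Yes.
The triangle inequality requires that the sum of any two sides exceeds the third.
Here 11 + 17 = 28 > 17, so the condition is met.

Yes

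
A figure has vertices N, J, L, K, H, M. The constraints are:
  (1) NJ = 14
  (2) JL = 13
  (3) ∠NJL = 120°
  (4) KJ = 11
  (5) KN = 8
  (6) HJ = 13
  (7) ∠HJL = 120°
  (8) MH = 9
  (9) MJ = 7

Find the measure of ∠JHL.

Step 1: By the law of cosines on triangle HJL: HL² = 13² + 13² − 2·13·13·cos(120°) = 507, so HL = 13·√3.
Step 2: By the inverse law of cosines on triangle JHL: cos(∠JHL) = (13² + (13·√3)² − 13²) / (2·13·13·√3) = 507/585.43 = 0.866, so ∠JHL = 30°.

Therefore, the measure of angle ∠JHL = 30°.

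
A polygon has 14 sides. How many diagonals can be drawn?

The number of diagonals in an n-gon is n(n - 3)/2.
For n = 14: 14(14 - 3)/2 = 14 × 11 / 2 = 77.

77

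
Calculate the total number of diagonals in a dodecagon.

The number of diagonals in an n-gon is n(n - 3)/2.
For n = 12: 12(12 - 3)/2 = 12 × 9 / 2 = 54.

54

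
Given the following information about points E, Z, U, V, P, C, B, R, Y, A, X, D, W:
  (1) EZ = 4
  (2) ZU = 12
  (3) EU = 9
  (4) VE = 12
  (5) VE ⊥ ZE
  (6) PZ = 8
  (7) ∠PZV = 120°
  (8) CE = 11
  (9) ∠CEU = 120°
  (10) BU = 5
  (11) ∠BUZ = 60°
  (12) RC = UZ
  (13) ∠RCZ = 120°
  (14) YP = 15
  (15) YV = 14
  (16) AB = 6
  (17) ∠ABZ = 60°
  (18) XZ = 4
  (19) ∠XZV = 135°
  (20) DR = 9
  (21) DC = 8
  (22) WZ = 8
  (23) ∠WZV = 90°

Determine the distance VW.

Step 1: By the law of cosines on triangle ZEV: ZV² = 4² + 12² − 2·4·12·cos(90°) = 160, so ZV = 4·√10.
Step 2: By the law of cosines on triangle VZW: VW² = (4·√10)² + 8² − 2·4·√10·8·cos(90°) = 224, so VW = 4·√14.

Therefore, the length of VW = 4·√14.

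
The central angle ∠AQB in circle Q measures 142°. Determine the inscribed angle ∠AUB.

Inscribed angle = 142° / 2 = 71° (inscribed angle theorem).

71°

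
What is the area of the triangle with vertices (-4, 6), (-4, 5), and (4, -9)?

Using the Shoelace formula for a triangle:
Area = (1/2)|x0(y1 - y2) + x1(y2 - y0) + x2(y0 - y1)|
Area = (1/2)|-4(5 - -9) + -4(-9 - 6) + 4(6 - 5)|
Area = (1/2)|-56 + 60 + 4|
Area = (1/2)|8|
Area = (1/2)(8)
Area = 4

4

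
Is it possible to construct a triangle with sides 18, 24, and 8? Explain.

Check all three triangle inequalities:
18 + 24 = 42 > 8 ✓
18 + 8 = 26 > 24 ✓
24 + 8 = 32 > 18 ✓
All conditions hold, so these sides form a valid triangle.

Yes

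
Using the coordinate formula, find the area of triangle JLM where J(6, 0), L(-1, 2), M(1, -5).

Using the Shoelace formula for a triangle:
Area = (1/2)|x0(y1 - y2) + x1(y2 - y0) + x2(y0 - y1)|
Area = (1/2)|6(2 - -5) + -1(-5 - 0) + 1(0 - 2)|
Area = (1/2)|42 + 5 + -2|
Area = (1/2)|45|
Area = (1/2)(45)
Area = 45/2

45/2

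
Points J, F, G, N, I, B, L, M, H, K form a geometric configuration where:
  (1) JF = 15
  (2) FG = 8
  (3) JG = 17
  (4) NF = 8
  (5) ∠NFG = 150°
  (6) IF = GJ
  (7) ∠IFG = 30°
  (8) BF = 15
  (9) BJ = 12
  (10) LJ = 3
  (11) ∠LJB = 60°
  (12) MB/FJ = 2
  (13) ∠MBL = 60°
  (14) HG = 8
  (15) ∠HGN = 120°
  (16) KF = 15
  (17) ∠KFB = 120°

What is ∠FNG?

Step 1: By the law of cosines on triangle NFG: NG² = 8² + 8² − 2·8·8·cos(150°) = 238.85, so NG ≈ 15.45.
Step 2: By the inverse law of cosines on triangle FNG: cos(∠FNG) = (8² + 15.45² − 8²) / (2·8·15.45) = 238.85/247.28 = 0.9659, so ∠FNG = 15°.

Therefore, the measure of angle ∠FNG = 15°.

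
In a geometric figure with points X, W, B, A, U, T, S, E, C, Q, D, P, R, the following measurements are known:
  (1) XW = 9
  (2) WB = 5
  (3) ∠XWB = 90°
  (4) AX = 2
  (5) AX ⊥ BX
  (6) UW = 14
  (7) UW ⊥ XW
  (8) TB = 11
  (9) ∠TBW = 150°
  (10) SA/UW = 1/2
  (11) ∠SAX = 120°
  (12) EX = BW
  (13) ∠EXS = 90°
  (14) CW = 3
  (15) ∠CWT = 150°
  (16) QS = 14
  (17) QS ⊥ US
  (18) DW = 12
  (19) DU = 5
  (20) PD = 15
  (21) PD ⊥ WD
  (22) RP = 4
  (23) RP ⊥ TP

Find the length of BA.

Step 1: By the law of cosines on triangle BWX: BX² = 5² + 9² − 2·5·9·cos(90°) = 106, so BX = √106.
Step 2: By the law of cosines on triangle BXA: BA² = √106² + 2² − 2·√106·2·cos(90°) = 110, so BA = √110.

Therefore, the length of BA = √110.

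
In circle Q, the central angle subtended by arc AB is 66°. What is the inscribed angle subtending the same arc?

Inscribed angle = 66° / 2 = 33° (inscribed angle theorem).

33°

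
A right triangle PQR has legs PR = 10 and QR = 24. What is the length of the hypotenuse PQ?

In a right triangle, the square of the hypotenuse equals the sum of the squares of the two legs.
The legs are 10 and 24, so the hypotenuse = sqrt(100 + 576) = sqrt(676) = 26.

26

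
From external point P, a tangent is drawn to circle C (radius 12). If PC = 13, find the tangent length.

Let T be the point of tangency. Then CT ⊥ PT (radius ⊥ tangent).
In right triangle CTP: CP² = CT² + PT²
13² = 12² + PT²
PT² = 25, PT = 5

5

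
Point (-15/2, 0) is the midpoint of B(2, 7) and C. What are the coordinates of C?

Using the midpoint formula: M = ((x1 + x2)/2, (y1 + y2)/2)
We know M = (-15/2, 0) and B = (2, 7)
For x: -15/2 = (2 + x2)/2, so x2 = 2*-15/2 - 2 = -17
For y: 0 = (7 + y2)/2, so y2 = 2*0 - 7 = -7
C = (-17, -7)

(-17, -7)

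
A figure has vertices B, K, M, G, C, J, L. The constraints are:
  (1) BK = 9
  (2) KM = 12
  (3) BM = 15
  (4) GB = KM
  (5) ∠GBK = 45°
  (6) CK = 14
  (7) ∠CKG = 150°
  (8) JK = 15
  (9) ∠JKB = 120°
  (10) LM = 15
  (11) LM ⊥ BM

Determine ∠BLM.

Step 1: By the law of cosines on triangle LMB: LB² = 15² + 15² − 2·15·15·cos(90°) = 450, so LB = 15·√2.
Step 2: By the inverse law of cosines on triangle BLM: cos(∠BLM) = ((15·√2)² + 15² − 15²) / (2·15·√2·15) = 450/636.4 = 0.7071, so ∠BLM = 45°.

Therefore, the measure of angle ∠BLM = 45°.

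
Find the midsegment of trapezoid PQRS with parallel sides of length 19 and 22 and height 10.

midsegment = (19 + 22) / 2 = 41 / 2 = 41/2

41/2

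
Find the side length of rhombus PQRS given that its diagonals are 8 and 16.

Half-diagonals are 4 and 8. side = sqrt(4^2 + 8^2) = sqrt(80) = 4*sqrt(5)

4*sqrt(5)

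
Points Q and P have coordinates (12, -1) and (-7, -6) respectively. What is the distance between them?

d = sqrt((-7 - 12)^2 + (-6 - -1)^2)
d = sqrt(-19^2 + -5^2)
d = sqrt(361 + 25)
d = sqrt(386)

sqrt(386)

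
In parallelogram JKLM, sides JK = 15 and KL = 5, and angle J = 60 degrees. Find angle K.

Consecutive angles are supplementary: angle K = 180 - 60 = 120 degrees.

120 degrees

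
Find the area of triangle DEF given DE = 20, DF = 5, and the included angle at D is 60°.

Area = (1/2)(20)(5) sin(60°) = (1/2)(20)(5)(sqrt(3)/2) = 25*sqrt(3)

25*sqrt(3)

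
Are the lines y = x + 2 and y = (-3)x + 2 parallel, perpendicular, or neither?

Slope of line 1: m1 = 1
Slope of line 2: m2 = -3
For parallel lines we need equal slopes: 1 != -3.
For perpendicular lines we need m1*m2 = -1: (1)(-3) = -3 != -1.
Since neither condition holds, the lines are neither parallel nor perpendicular.

Neither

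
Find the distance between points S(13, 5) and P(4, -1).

d = sqrt((-9)^2 + (-6)^2) = sqrt(117) = 3*sqrt(13)

3*sqrt(13)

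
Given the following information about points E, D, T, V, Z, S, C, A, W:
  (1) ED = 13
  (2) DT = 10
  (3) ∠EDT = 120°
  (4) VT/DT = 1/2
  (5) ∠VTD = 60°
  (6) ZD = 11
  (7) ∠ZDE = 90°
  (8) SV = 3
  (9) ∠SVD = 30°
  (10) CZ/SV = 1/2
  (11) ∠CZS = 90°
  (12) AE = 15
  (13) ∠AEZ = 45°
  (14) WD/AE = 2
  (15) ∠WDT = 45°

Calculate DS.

From the given relations: VT = 1/2·DT = 1/2·10 = 5.
Step 1: By the law of cosines on triangle DTV: DV² = 10² + 5² − 2·10·5·cos(60°) = 75, so DV = 5·√3.
Step 2: By the law of cosines on triangle DVS: DS² = (5·√3)² + 3² − 2·5·√3·3·cos(30°) = 39, so DS = √39.

Therefore, the length of DS = √39.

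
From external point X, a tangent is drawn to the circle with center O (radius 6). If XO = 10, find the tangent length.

tangent = √(d² - r²) = √(10² - 6²) = √(100 - 36) = √64 = 8

8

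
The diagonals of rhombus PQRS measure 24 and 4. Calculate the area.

The diagonals of a rhombus divide it into four right triangles.
Each triangle has legs 24/ 2 = 12 and 4/2 = 2, so each has area (1/2)*12*2 = 12.
Four such triangles give total area = (d1 * d2) / 2 = 48.

48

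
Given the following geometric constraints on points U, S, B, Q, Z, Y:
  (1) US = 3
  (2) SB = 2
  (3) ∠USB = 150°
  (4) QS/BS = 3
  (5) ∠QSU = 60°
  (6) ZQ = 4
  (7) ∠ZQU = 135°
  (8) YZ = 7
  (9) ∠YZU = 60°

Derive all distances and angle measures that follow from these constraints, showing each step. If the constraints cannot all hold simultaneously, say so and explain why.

The constraints are consistent.

From the given relations:
  QS = 3·BS = 3·2 = 6

Step 1: From US = 3, SB = 2, and ∠USB = 150°, by the law of cosines:
  UB² = US² + SB² - 2·US·SB·cos(150°) = 9 + 4 + 10.39 = 23.39
  UB ≈ 4.84

Step 2: From US = 3, SQ = 6, and ∠USQ = 60°, by the law of cosines:
  UQ² = US² + SQ² - 2·US·SQ·cos(60°) = 9 + 36 - 18 = 27
  UQ = 3·√3

Step 3: From UQ = 3·√3, QZ = 4, and ∠UQZ = 135°, by the law of cosines:
  UZ² = UQ² + QZ² - 2·UQ·QZ·cos(135°) = 27 + 16 + 29.39 = 72.39
  UZ ≈ 8.51

Step 4: From UB = 4.84, US = 3, BS = 2, by the inverse law of cosines:
  cos(∠BUS) = (UB² + US² - BS²) / (2·UB·US)
  ∠BUS = 11.93°

Step 5: From UQ = 3·√3, US = 3, QS = 6, by the inverse law of cosines:
  cos(∠QUS) = (UQ² + US² - QS²) / (2·UQ·US)
  ∠QUS = 90°

Step 6: From BS = 2, BU = 4.84, SU = 3, by the inverse law of cosines:
  cos(∠SBU) = (BS² + BU² - SU²) / (2·BS·BU)
  ∠SBU = 18.07°

Step 7: From QS = 6, QU = 3·√3, SU = 3, by the inverse law of cosines:
  cos(∠SQU) = (QS² + QU² - SU²) / (2·QS·QU)
  ∠SQU = 30°

Step 8: From UZ = 8.51, ZY = 7, and ∠UZY = 60°, by the law of cosines:
  UY² = UZ² + ZY² - 2·UZ·ZY·cos(60°) = 72.39 + 49 - 59.56 = 61.83
  UY ≈ 7.86

Step 9: From UQ = 3·√3, UZ = 8.51, QZ = 4, by the inverse law of cosines:
  cos(∠QUZ) = (UQ² + UZ² - QZ²) / (2·UQ·UZ)
  ∠QUZ = 19.42°

Step 10: From ZQ = 4, ZU = 8.51, QU = 3·√3, by the inverse law of cosines:
  cos(∠QZU) = (ZQ² + ZU² - QU²) / (2·ZQ·ZU)
  ∠QZU = 25.58°

Step 11: From UY = 7.86, UZ = 8.51, YZ = 7, by the inverse law of cosines:
  cos(∠YUZ) = (UY² + UZ² - YZ²) / (2·UY·UZ)
  ∠YUZ = 50.44°

Step 12: From YU = 7.86, YZ = 7, UZ = 8.51, by the inverse law of cosines:
  cos(∠UYZ) = (YU² + YZ² - UZ²) / (2·YU·YZ)
  ∠UYZ = 69.56°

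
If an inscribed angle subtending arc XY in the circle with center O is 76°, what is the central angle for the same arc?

Central angle = 2 × 76° = 152° (inscribed angle theorem).

152°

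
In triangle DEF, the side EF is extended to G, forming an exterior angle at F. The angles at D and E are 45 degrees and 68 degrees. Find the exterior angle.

The interior angle at F is 180 - 45 - 68 = 67 degrees.
The exterior angle and interior angle at F are supplementary:
Exterior angle = 180 - 67 = 113 degrees.

113 degrees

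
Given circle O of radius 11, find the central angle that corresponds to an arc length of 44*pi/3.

θ = 360 × 44*pi/3 / (2π × 11) = 240° (rearranging arc length formula).

240°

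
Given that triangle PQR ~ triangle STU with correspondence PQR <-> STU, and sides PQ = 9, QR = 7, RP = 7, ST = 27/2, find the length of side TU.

Similar triangles have proportional sides. Setting up the proportion:
ST / PQ = TU / QR
27/2 / 9 = TU / 7
TU = 7 * 27/2 / 9 = 21/2.

21/2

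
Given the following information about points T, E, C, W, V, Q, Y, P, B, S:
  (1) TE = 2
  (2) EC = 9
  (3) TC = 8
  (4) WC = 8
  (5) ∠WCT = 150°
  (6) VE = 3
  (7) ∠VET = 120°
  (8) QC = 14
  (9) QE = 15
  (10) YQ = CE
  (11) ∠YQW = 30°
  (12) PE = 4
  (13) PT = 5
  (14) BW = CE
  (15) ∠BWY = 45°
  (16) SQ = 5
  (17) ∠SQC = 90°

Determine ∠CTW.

Step 1: By the law of cosines on triangle TCW: TW² = 8² + 8² − 2·8·8·cos(150°) = 238.85, so TW ≈ 15.45.
Step 2: By the inverse law of cosines on triangle CTW: cos(∠CTW) = (8² + 15.45² − 8²) / (2·8·15.45) = 238.85/247.28 = 0.9659, so ∠CTW = 15°.

Therefore, the measure of angle ∠CTW = 15°.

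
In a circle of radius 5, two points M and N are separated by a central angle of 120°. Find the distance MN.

Chord length = 2r sin(θ/2)
= 2 × 5 × sin(120°/2)
= 2 × 5 × sin(60°)
= 5*sqrt(3)

5*sqrt(3)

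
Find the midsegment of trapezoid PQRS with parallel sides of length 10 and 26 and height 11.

The midsegment of a trapezoid = (base1 + base2) / 2
midsegment = (10 + 26) / 2
midsegment = 36 / 2
midsegment = 18

18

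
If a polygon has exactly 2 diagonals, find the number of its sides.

Using d = n(n - 3)/2, we solve 2 = n(n - 3)/2.
So n(n - 3) = 4.
Testing n = 4: 4 * 1 = 4 = 4. Correct.
The polygon has 4 sides.

4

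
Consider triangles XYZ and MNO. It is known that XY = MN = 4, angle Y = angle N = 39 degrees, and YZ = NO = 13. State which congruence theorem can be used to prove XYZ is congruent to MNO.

The given information matches SAS: Two pairs of corresponding sides and the included angle are equal (Side-Angle-Side).

SAS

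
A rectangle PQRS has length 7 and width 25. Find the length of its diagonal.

Using the Pythagorean theorem:
d² = 7² + 25² = 49 + 625 = 674
d = sqrt(674)

sqrt(674)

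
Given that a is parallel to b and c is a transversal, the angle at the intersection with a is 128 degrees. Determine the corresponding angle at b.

When a transversal crosses parallel lines, angles in the same position at each intersection are called corresponding angles.
These are always equal, so the answer is 128 degrees.

128 degrees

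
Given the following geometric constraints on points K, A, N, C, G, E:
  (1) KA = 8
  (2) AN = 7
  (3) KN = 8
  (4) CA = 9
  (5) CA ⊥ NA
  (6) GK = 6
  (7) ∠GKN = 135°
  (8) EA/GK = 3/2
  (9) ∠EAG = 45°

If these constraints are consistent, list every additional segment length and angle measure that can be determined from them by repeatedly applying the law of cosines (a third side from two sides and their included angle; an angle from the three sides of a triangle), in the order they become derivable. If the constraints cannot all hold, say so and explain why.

The constraints are consistent. Derivable facts, in order:
After 1 step:
- NC = √130
- NG ≈ 12.96
- ∠AKN = 51.89°
- ∠ANK = 64.06°
- ∠KAN = 64.06°
After 2 steps:
- ∠ACN = 37.87°
- ∠ANC = 52.13°
- ∠GNK = 19.11°
- ∠KGN = 25.89°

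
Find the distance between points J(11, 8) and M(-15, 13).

d = sqrt((-15 - 11)^2 + (13 - 8)^2)
d = sqrt(-26^2 + 5^2)
d = sqrt(676 + 25)
d = sqrt(701)

sqrt(701)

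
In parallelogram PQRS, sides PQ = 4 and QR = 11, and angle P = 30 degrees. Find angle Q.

Consecutive angles are supplementary: angle Q = 180 - 30 = 150 degrees.

150 degrees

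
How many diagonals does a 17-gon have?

Each of the 17 vertices connects to 14 non-adjacent vertices via diagonals.
Total connections = 17 × 14 = 238, but each diagonal is counted twice.
Number of diagonals = 238 / 2 = 119.

119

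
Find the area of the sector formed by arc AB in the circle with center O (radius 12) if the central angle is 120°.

Sector area = π(12²)(1/3) = 48*pi

48*pi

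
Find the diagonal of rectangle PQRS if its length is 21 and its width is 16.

d = sqrt(21^2 + 16^2) = sqrt(697)

sqrt(697)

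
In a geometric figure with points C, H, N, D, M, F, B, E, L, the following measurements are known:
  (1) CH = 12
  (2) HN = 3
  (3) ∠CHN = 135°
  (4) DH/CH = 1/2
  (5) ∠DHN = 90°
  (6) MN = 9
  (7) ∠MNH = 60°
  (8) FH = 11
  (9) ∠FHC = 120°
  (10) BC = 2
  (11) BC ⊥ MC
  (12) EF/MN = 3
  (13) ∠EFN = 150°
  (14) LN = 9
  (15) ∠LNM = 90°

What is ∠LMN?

Step 1: By the law of cosines on triangle MNL: ML² = 9² + 9² − 2·9·9·cos(90°) = 162, so ML = 9·√2.
Step 2: By the inverse law of cosines on triangle LMN: cos(∠LMN) = ((9·√2)² + 9² − 9²) / (2·9·√2·9) = 162/229.1 = 0.7071, so ∠LMN = 45°.

Therefore, the measure of angle ∠LMN = 45°.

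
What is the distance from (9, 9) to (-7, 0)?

d = sqrt((-16)^2 + (-9)^2) = sqrt(337)

sqrt(337)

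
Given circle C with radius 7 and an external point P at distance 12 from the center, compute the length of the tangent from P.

The tangent, radius, and line from the external point to the center form a right triangle.
The right angle is where the tangent meets the radius.
By the Pythagorean theorem: tangent² + 7² = 12²
tangent² = 144 - 49 = 95
tangent = sqrt(95)

sqrt(95)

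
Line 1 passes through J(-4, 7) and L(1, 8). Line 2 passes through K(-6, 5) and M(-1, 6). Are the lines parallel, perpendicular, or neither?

Slope of line 1: m1 = (8 - 7)/(1 - -4) = 1/5 = 1/5
Slope of line 2: m2 = (6 - 5)/(-1 - -6) = 1/5 = 1/5
Since m1 = m2 = 1/5, the lines are parallel.

Parallel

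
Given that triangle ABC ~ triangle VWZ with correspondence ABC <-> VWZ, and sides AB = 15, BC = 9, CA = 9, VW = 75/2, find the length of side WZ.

Since the triangles are similar, the ratio of corresponding sides is constant.
Scale factor k = VW / AB = 75/2 / 15 = 5/2
WZ = k * BC = 5/2 * 9 = 45/2

45/2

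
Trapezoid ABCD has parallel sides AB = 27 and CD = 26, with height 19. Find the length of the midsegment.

The midsegment (median) of a trapezoid connects the midpoints of the non-parallel sides.
Its length is the average of the two bases: (27 + 26) / 2 = 53/2.

53/2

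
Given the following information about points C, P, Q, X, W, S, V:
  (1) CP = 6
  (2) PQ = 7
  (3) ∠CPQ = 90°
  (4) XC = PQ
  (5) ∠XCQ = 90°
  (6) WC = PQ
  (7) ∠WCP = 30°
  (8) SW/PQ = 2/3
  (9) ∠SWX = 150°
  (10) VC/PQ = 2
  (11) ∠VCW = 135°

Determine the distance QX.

From the given relations: XC = PQ = 7.
Step 1: By the law of cosines on triangle CPQ: CQ² = 6² + 7² − 2·6·7·cos(90°) = 85, so CQ = √85.
Step 2: By the law of cosines on triangle QCX: QX² = √85² + 7² − 2·√85·7·cos(90°) = 134, so QX = √134.

Therefore, the length of QX = √134.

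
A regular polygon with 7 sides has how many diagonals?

The number of diagonals in an n-gon is n(n - 3)/2.
For n = 7: 7(7 - 3)/2 = 7 × 4 / 2 = 14.

14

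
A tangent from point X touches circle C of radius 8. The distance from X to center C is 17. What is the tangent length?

The tangent, radius, and line from the external point to the center form a right triangle.
The right angle is where the tangent meets the radius.
By the Pythagorean theorem: tangent² + 8² = 17²
tangent² = 289 - 64 = 225
tangent = 15

15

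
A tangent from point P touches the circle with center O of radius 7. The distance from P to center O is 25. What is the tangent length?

tangent = √(d² - r²) = √(25² - 7²) = √(625 - 49) = √576 = 24

24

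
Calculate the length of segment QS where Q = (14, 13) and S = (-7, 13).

The horizontal distance is |-7 - 14| = 21 and the vertical distance is |13 - 13| = 0.
By the Pythagorean theorem, d = sqrt(21^2 + 0^2) = sqrt(441) = 21.

21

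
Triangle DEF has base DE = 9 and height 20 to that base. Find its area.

A triangle's area is half the area of a rectangle with the same base and height.
Area = (1/2) * 9 * 20 = 90.

90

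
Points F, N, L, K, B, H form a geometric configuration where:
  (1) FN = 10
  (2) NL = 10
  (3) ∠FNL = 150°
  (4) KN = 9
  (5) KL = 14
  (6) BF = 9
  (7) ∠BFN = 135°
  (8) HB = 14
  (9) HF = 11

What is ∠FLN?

Step 1: By the law of cosines on triangle LNF: LF² = 10² + 10² − 2·10·10·cos(150°) = 373.21, so LF ≈ 19.32.
Step 2: By the inverse law of cosines on triangle FLN: cos(∠FLN) = (19.32² + 10² − 10²) / (2·19.32·10) = 373.21/386.37 = 0.9659, so ∠FLN = 15°.

Therefore, the measure of angle ∠FLN = 15°.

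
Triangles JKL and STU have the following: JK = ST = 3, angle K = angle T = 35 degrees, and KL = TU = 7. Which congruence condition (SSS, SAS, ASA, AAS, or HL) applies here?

The given information provides:
JK = ST = 3, angle K = angle T = 35 degrees, and KL = TU = 7
This matches the SAS congruence theorem.
Two pairs of corresponding sides and the included angle are equal (Side-Angle-Side).

SAS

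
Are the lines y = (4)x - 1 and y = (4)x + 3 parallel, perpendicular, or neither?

Slope of line 1: m1 = 4
Slope of line 2: m2 = 4
Since m1 = m2 = 4, the lines are parallel.

Parallel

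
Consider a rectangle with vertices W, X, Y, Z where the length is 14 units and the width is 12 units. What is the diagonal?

A rectangle's diagonal splits it into two right triangles, with the diagonal as the hypotenuse.
By the Pythagorean theorem, d^2 = 14^2 + 12^2 = 340.
Therefore d = sqrt(340) = 2*sqrt(85).

2*sqrt(85)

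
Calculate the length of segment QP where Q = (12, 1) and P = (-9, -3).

d = sqrt((-9 - 12)^2 + (-3 - 1)^2)
d = sqrt(-21^2 + -4^2)
d = sqrt(441 + 16)
d = sqrt(457)

sqrt(457)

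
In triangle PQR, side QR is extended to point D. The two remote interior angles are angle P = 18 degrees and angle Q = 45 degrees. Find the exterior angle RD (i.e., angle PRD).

By the exterior angle theorem, an exterior angle of a triangle equals the sum of the two remote interior angles.
Exterior angle = angle P + angle Q
Exterior angle = 18 + 45 = 63 degrees

63 degrees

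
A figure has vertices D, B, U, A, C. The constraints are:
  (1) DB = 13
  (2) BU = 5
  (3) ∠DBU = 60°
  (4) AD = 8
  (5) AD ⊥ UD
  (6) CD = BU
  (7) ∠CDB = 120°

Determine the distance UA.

Step 1: By the law of cosines on triangle UBD: UD² = 5² + 13² − 2·5·13·cos(60°) = 129, so UD = √129.
Step 2: By the law of cosines on triangle UDA: UA² = √129² + 8² − 2·√129·8·cos(90°) = 193, so UA = √193.

Therefore, the length of UA = √193.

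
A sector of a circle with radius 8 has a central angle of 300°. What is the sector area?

Sector area = π(8²)(5/6) = 160*pi/3

160*pi/3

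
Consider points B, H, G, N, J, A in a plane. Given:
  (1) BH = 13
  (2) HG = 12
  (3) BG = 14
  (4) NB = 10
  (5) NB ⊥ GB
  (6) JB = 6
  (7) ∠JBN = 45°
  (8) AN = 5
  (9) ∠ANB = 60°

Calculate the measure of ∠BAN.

Step 1: By the law of cosines on triangle ANB: AB² = 5² + 10² − 2·5·10·cos(60°) = 75, so AB = 5·√3.
Step 2: By the inverse law of cosines on triangle BAN: cos(∠BAN) = ((5·√3)² + 5² − 10²) / (2·5·√3·5) = 0/86.6 = 0, so ∠BAN = 90°.

Therefore, the measure of angle ∠BAN = 90°.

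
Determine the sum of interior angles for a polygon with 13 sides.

The sum of interior angles of an n-sided polygon is (n - 2) * 180.
For n = 13: (13 - 2) * 180 = 11 * 180 = 1980 degrees.

1980 degrees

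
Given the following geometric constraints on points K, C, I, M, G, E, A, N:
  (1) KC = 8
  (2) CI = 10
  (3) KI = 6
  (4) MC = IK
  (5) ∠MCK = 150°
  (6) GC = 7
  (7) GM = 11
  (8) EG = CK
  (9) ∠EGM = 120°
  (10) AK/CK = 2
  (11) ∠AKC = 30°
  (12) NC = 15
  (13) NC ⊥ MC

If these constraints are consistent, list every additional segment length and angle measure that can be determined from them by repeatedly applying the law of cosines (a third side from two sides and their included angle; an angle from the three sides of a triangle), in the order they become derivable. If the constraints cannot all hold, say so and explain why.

The constraints are consistent. Derivable facts, in order:
After 1 step:
- CA ≈ 9.91
- KM ≈ 13.53
- ME ≈ 16.52
- MN = 3·√29
- ∠CGM = 29.53°
- ∠CIK = 53.13°
- ∠CKI = 90°
- ∠CMG = 35.1°
- ∠GCM = 115.38°
- ∠ICK = 36.87°
After 2 steps:
- ∠ACK = 126.21°
- ∠CAK = 23.79°
- ∠CKM = 12.81°
- ∠CMK = 17.19°
- ∠CMN = 68.2°
- ∠CNM = 21.8°
- ∠EMG = 24.79°
- ∠GEM = 35.21°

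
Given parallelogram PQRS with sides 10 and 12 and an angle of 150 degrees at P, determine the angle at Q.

Opposite sides of a parallelogram are parallel, so consecutive angles form co-interior angles on a transversal.
Co-interior angles sum to 180°, giving angle Q = 180 - 150 = 30 degrees.

30 degrees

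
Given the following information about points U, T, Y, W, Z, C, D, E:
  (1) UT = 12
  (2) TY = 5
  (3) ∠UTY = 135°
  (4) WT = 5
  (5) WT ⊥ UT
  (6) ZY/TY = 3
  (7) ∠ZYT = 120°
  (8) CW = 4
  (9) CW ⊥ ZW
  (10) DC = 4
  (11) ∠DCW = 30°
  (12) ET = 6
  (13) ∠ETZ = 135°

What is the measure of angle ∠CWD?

Step 1: By the law of cosines on triangle WCD: WD² = 4² + 4² − 2·4·4·cos(30°) = 4.29, so WD ≈ 2.07.
Step 2: By the inverse law of cosines on triangle CWD: cos(∠CWD) = (4² + 2.07² − 4²) / (2·4·2.07) = 4.29/16.56 = 0.2588, so ∠CWD = 75°.

Therefore, the measure of angle ∠CWD = 75°.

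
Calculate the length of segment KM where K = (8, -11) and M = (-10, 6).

d = sqrt((-10 - 8)^2 + (6 - -11)^2)
d = sqrt(-18^2 + 17^2)
d = sqrt(324 + 289)
d = sqrt(613)

sqrt(613)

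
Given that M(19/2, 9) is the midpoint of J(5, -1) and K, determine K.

Using the midpoint formula: M = ((x1 + x2)/2, (y1 + y2)/2)
We know M = (19/2, 9) and J = (5, -1)
For x: 19/2 = (5 + x2)/2, so x2 = 2*19/2 - 5 = 14
For y: 9 = (-1 + y2)/2, so y2 = 2*9 - -1 = 19
K = (14, 19)

(14, 19)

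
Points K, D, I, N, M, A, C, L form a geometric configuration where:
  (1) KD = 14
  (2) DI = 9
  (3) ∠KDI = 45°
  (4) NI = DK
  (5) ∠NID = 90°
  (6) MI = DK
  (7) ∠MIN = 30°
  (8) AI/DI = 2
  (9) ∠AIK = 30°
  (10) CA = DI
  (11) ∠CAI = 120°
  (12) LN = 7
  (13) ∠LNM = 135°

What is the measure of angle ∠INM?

From the given relations: NI = DK = 14; MI = DK = 14.
Step 1: By the law of cosines on triangle NIM: NM² = 14² + 14² − 2·14·14·cos(30°) = 52.52, so NM ≈ 7.25.
Step 2: By the inverse law of cosines on triangle INM: cos(∠INM) = (14² + 7.25² − 14²) / (2·14·7.25) = 52.52/202.91 = 0.2588, so ∠INM = 75°.

Therefore, the measure of angle ∠INM = 75°.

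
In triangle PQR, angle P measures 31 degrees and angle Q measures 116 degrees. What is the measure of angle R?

By the triangle angle sum property, the three interior angles of any triangle add up to 180°.
We know angle P = 31° and angle Q = 116°, so their sum is 147°.
Therefore angle R = 180° - 147° = 33°.

33 degrees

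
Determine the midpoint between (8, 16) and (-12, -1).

The midpoint is the point halfway along the segment.
Move half the horizontal distance: 8 + (-12 - 8)/2 = 8 + -20/2 = -2
Move half the vertical distance: 16 + (-1 - 16)/2 = 16 + -17/2 = 15/2
Midpoint = (-2, 15/2)

(-2, 15/2)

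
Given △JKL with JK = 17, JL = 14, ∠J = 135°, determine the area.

Area = (1/2) * JK * JL * sin(J)
Area = (1/2) * 17 * 14 * sin(135°)
Area = (1/2) * 17 * 14 * sqrt(2)/2
Area = 119*sqrt(2)/2

119*sqrt(2)/2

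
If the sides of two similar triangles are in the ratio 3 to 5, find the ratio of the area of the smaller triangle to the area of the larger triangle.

Area ratio = (side ratio)^2 = (3/5)^2 = 9:25.

9:25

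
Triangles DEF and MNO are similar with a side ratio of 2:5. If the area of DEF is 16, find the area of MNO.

Area ratio = (2/5)^2 = 4/25. Area of MNO = 16 * 25/4 = 100.

100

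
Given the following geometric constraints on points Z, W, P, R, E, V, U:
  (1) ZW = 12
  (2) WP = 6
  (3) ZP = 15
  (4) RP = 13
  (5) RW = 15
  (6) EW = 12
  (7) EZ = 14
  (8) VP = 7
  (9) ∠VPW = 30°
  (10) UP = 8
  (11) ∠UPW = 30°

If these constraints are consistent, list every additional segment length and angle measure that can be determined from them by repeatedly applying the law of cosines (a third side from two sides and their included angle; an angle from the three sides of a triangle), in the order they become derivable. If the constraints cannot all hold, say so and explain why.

The constraints are consistent. Derivable facts, in order:
After 1 step:
- WU ≈ 4.11
- WV ≈ 3.5
- ∠EWZ = 71.37°
- ∠EZW = 54.31°
- ∠PRW = 23.37°
- ∠PWR = 59.26°
- ∠PWZ = 108.21°
- ∠PZW = 22.33°
- ∠RPW = 97.37°
- ∠WEZ = 54.31°
- ∠WPZ = 49.46°
After 2 steps:
- ∠PUW = 46.94°
- ∠PVW = 58.98°
- ∠PWU = 103.06°
- ∠PWV = 91.02°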